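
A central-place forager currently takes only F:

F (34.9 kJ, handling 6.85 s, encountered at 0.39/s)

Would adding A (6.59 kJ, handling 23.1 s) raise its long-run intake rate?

Current rate: (0.39×34.9)/(1 + 0.39×6.85) = 3.707 kJ/s.
A: E/h = 6.59/23.1 = 0.2853 kJ/s.
0.2853 < 3.707, so adding A would lower the average — exclude it.

No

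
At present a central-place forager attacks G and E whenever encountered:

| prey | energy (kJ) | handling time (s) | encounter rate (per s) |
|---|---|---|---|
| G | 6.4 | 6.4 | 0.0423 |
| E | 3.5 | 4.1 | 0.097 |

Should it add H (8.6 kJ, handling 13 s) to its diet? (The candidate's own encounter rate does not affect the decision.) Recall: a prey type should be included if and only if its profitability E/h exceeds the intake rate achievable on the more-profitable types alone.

Intake rate on the current diet: R = (0.0423×6.4 + 0.097×3.5) / (1 + 0.0423×6.4 + 0.097×4.1) = 0.6102/1.668 = 0.3657 kJ/s.
Profitability of H: 8.6/13 = 0.6615 kJ/s.
0.6615 > 0.3657, so adding H raises the average — include it.

Yes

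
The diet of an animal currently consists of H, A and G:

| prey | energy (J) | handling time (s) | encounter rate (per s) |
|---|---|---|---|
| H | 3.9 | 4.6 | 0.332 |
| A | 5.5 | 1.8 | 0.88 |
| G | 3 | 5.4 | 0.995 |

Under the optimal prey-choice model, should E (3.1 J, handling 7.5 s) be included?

No

Intake rate on the current diet: R = (0.332×3.9 + 0.88×5.5 + 0.995×3) / (1 + 0.332×4.6 + 0.88×1.8 + 0.995×5.4) = 9.12/9.484 = 0.9616 J/s.
Profitability of E: 3.1/7.5 = 0.4133 J/s.
Since 0.4133 < R, time spent handling E is better spent searching.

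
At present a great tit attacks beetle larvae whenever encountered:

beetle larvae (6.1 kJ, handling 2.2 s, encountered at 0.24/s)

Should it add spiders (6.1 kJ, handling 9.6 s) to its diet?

Current rate: (0.24×6.1)/(1 + 0.24×2.2) = 0.9581 kJ/s.
spiders: E/h = 6.1/9.6 = 0.6354 kJ/s.
0.6354 < 0.9581, so adding spiders would lower the average — exclude it.

No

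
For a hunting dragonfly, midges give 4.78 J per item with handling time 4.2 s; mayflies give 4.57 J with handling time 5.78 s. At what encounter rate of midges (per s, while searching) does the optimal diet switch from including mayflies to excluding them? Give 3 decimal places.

0.542 per s

Drop mayflies once their profitability E₂/h₂ falls below the rate achievable on midges alone: E₂/h₂ = λE₁/(1 + λh₁).
Solve for λ: λE₁h₂ = E₂(1 + λh₁) → λ(E₁h₂ − E₂h₁) = E₂ → λ = E₂/(E₁h₂ − E₂h₁).
λ = 4.57/(4.78×5.78 − 4.57×4.2) = 4.57/8.434 = 0.5418 per s.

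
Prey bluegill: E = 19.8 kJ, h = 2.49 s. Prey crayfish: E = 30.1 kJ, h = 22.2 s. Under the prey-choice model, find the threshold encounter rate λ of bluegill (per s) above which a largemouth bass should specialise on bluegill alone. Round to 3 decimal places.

0.083 per s

The zero-one rule: include crayfish iff E₂/h₂ > λE₁/(1+λh₁). Equality gives the switch point.
λE₁h₂ = E₂ + λE₂h₁ ⇒ λ = E₂/(E₁h₂ − E₂h₁) = 30.1/(439.6 − 74.95) = 0.08255 per s.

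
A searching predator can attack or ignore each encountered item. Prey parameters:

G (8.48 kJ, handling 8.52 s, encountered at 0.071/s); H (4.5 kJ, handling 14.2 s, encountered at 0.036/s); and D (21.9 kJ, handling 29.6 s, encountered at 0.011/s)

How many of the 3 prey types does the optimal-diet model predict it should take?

2

Profitabilities (E/h, kJ/s): G 0.995, D 0.74, H 0.317. Add prey in this order while the next type's profitability exceeds the intake rate on those already taken.
Rate on top 1: 0.3751. D: 0.74 > 0.3751 → include.
Rate on top 2: 0.4367. H: 0.317 < 0.4367 → exclude; stop.
Optimal diet: G, D — 2 of 3 types.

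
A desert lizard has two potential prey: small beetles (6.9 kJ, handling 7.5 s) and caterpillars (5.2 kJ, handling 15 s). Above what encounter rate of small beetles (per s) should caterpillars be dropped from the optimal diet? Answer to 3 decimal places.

The zero-one rule: include caterpillars iff E₂/h₂ > λE₁/(1+λh₁). Equality gives the switch point.
λE₁h₂ = E₂ + λE₂h₁ ⇒ λ = E₂/(E₁h₂ − E₂h₁) = 5.2/(103.5 − 39) = 0.08062 per s.

0.081 per s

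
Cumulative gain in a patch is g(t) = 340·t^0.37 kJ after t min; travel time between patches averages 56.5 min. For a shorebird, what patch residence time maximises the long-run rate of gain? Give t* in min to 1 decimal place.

33.2 min

Maximise g(t)/(T+t): set derivative to zero → g'(t)(T+t) = g(t).
g'(t) = 0.37·340·t^-0.63. Setting 0.37·340·t^-0.63 = 340·t^0.37/(56.5+t) gives 0.37(56.5+t) = t, so 0.63·t = 0.37×56.5.
t* = 0.37×56.5/0.63 = 33.18 min.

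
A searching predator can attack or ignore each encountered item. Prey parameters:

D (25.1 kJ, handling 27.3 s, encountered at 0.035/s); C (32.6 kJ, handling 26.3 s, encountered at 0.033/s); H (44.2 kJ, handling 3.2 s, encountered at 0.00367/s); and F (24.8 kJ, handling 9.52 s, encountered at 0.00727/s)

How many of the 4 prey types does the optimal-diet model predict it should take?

E/h in descending order: H 13.8, F 2.61, C 1.24, D 0.919 kJ/s. The optimal diet is the largest prefix of this list for which every included type satisfies E_i/h_i > R on the types above it.
Rate on top 1: 0.1603. F: 2.61 > 0.1603 → include.
Rate on top 2: 0.3169. C: 1.24 > 0.3169 → include.
Rate on top 3: 0.7278. D: 0.919 > 0.7278 → include.
Optimal diet: H, F, C, D — 4 of 4 types.

4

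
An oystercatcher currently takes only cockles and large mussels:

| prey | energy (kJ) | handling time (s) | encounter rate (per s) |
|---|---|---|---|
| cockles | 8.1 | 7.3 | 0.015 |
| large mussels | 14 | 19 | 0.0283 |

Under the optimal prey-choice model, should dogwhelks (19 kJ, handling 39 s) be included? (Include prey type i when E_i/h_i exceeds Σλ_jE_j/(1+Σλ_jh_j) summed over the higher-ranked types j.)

Intake rate on the current diet: R = (0.015×8.1 + 0.0283×14) / (1 + 0.015×7.3 + 0.0283×19) = 0.5177/1.647 = 0.3143 kJ/s.
Profitability of dogwhelks: 19/39 = 0.4872 kJ/s.
Since 0.4872 > R, including dogwhelks increases the long-run rate.

Yes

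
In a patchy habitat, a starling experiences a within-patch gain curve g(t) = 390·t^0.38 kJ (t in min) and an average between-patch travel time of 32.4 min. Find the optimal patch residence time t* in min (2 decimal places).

By the marginal value theorem, leave when the instantaneous gain rate g'(t) equals the habitat-wide average g(t)/(T + t).
g'(t) = 0.38·390·t^-0.62. Setting 0.38·390·t^-0.62 = 390·t^0.38/(32.4+t) gives 0.38(32.4+t) = t, so 0.62·t = 0.38×32.4.
t* = 0.38×32.4/0.62 = 19.86 min.

19.86 min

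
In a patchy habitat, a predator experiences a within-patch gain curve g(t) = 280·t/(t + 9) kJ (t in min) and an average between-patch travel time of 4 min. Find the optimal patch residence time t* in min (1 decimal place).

Maximise g(t)/(T+t): set derivative to zero → g'(t)(T+t) = g(t).
g'(t) = 280·9/(t + 9)². Setting 280·9/(t+9)² = 280t/[(t+9)(4+t)] gives 9(4+t) = t(t+9), so t² = 9×4 = 36.
t* = √36 = 6 min.

6.0 min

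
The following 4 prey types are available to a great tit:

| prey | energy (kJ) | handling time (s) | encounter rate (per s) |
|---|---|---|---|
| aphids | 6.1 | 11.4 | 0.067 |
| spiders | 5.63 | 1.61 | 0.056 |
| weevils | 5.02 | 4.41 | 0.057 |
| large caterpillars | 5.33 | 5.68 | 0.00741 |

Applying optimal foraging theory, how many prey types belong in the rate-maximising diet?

4

Profitabilities (E/h, kJ/s): spiders 3.5, weevils 1.14, large caterpillars 0.938, aphids 0.535. Add prey in this order while the next type's profitability exceeds the intake rate on those already taken.
Rate on top 1: 0.2892. weevils: 1.14 > 0.2892 → include.
Rate on top 2: 0.4483. large caterpillars: 0.938 > 0.4483 → include.
Rate on top 3: 0.4632. aphids: 0.535 > 0.4632 → include.
Optimal diet: spiders, weevils, large caterpillars, aphids — 4 of 4 types.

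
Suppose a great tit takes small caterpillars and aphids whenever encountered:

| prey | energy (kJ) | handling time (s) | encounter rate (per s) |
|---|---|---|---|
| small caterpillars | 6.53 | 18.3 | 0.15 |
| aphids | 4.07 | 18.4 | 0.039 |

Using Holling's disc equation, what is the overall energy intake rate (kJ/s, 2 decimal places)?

Energy encountered per unit search time: 0.15×6.53 + 0.039×4.07 = 1.138 kJ/s.
Handling time per unit search time: 0.15×18.3 + 0.039×18.4 = 3.463.
Rate = 1.138/(1 + 3.463) = 0.2551 kJ/s.

0.26 kJ/s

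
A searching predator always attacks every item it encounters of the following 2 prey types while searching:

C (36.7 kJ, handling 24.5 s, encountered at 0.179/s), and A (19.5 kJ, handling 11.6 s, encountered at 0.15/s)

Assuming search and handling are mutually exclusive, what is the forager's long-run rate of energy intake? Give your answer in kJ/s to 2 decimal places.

1.33 kJ/s

Energy encountered per unit search time: 0.179×36.7 + 0.15×19.5 = 9.494 kJ/s.
Handling time per unit search time: 0.179×24.5 + 0.15×11.6 = 6.125.
Rate = 9.494/(1 + 6.125) = 1.332 kJ/s.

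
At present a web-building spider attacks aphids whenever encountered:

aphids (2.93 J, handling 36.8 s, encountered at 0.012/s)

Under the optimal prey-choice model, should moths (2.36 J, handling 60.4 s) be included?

Yes

Current rate: (0.012×2.93)/(1 + 0.012×36.8) = 0.02439 J/s.
Profitability of moths: 2.36/60.4 = 0.03907 J/s.
Since 0.03907 > R, including moths increases the long-run rate.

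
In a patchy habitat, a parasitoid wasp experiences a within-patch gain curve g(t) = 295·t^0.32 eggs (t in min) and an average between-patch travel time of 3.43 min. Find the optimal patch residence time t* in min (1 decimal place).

1.6 min

Maximise g(t)/(T+t): set derivative to zero → g'(t)(T+t) = g(t).
g'(t) = 0.32·295·t^-0.68. Setting 0.32·295·t^-0.68 = 295·t^0.32/(3.43+t) gives 0.32(3.43+t) = t, so 0.68·t = 0.32×3.43.
t* = 0.32×3.43/0.68 = 1.614 min.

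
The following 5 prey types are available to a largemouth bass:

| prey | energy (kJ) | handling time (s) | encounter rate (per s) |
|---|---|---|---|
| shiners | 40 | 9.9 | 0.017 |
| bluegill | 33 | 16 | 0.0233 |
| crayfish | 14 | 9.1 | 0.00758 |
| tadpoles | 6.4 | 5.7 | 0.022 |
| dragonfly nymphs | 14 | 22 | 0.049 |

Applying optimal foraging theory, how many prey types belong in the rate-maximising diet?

E/h in descending order: shiners 4.04, bluegill 2.06, crayfish 1.54, tadpoles 1.12, dragonfly nymphs 0.636 kJ/s. The optimal diet is the largest prefix of this list for which every included type satisfies E_i/h_i > R on the types above it.
Rate on top 1: 0.582. bluegill: 2.06 > 0.582 → include.
Rate on top 2: 0.9402. crayfish: 1.54 > 0.9402 → include.
Rate on top 3: 0.9658. tadpoles: 1.12 > 0.9658 → include.
Rate on top 4: 0.9771. dragonfly nymphs: 0.636 < 0.9771 → exclude; stop.
Optimal diet: shiners, bluegill, crayfish, tadpoles — 4 of 5 types.

4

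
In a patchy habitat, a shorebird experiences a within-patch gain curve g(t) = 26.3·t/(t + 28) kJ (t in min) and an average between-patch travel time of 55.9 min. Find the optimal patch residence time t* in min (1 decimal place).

Optimal t* satisfies g'(t*) = g(t*)/(T + t*).
g'(t) = 26.3·28/(t + 28)². Setting 26.3·28/(t+28)² = 26.3t/[(t+28)(55.9+t)] gives 28(55.9+t) = t(t+28), so t² = 28×55.9 = 1565.
t* = √1565 = 39.56 min.

39.6 min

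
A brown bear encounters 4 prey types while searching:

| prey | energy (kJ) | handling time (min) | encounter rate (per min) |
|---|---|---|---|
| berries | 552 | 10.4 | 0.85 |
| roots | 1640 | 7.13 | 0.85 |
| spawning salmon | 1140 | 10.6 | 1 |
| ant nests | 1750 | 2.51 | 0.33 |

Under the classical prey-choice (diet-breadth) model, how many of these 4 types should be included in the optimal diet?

1

Rank by E/h (kJ/min): ant nests 697, roots 230, spawning salmon 108, berries 53.1. Include each in turn until the next type's E/h falls below the running intake rate.
Rate on top 1: 315.9. roots: 230 < 315.9 → exclude; stop.
Optimal diet: ant nests — 1 of 4 types.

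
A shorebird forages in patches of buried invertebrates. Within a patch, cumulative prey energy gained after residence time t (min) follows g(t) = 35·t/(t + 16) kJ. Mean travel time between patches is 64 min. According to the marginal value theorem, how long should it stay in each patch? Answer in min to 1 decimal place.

By the marginal value theorem, leave when the instantaneous gain rate g'(t) equals the habitat-wide average g(t)/(T + t).
g'(t) = 35·16/(t + 16)². Setting 35·16/(t+16)² = 35t/[(t+16)(64+t)] gives 16(64+t) = t(t+16), so t² = 16×64 = 1024.
t* = √1024 = 32 min.

32.0 min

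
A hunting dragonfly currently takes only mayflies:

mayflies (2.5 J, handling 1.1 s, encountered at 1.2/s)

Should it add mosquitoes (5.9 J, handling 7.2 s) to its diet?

Intake rate on the current diet: R = (1.2×2.5) / (1 + 1.2×1.1) = 3/2.32 = 1.293 J/s.
mosquitoes: E/h = 5.9/7.2 = 0.8194 J/s.
0.8194 < 1.293, so adding mosquitoes would lower the average — exclude it.

No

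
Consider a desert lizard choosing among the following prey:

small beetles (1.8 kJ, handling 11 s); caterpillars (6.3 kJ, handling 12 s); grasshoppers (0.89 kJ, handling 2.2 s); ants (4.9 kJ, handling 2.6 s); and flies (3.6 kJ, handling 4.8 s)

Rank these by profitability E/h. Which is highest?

ants

In descending order of E/h:
ants: 4.9/2.6 = 1.88 kJ/s
flies: 3.6/4.8 = 0.75 kJ/s
caterpillars: 6.3/12 = 0.525 kJ/s
grasshoppers: 0.89/2.2 = 0.405 kJ/s
small beetles: 1.8/11 = 0.164 kJ/s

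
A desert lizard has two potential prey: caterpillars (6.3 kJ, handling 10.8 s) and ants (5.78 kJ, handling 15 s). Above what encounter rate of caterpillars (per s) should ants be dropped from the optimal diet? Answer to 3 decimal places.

0.180 per s

The zero-one rule: include ants iff E₂/h₂ > λE₁/(1+λh₁). Equality gives the switch point.
λE₁h₂ = E₂ + λE₂h₁ ⇒ λ = E₂/(E₁h₂ − E₂h₁) = 5.78/(94.5 − 62.42) = 0.1802 per s.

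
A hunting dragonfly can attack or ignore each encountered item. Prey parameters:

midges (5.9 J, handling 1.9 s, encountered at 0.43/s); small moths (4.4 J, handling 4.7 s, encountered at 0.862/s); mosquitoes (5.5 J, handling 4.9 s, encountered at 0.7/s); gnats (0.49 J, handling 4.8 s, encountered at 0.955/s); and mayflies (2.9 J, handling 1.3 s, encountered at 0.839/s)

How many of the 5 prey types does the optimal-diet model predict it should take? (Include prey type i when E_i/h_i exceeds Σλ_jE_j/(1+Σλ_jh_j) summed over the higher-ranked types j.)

E/h in descending order: midges 3.11, mayflies 2.23, mosquitoes 1.12, small moths 0.936, gnats 0.102 J/s. The optimal diet is the largest prefix of this list for which every included type satisfies E_i/h_i > R on the types above it.
Rate on top 1: 1.396. mayflies: 2.23 > 1.396 → include.
Rate on top 2: 1.709. mosquitoes: 1.12 < 1.709 → exclude; stop.
Optimal diet: midges, mayflies — 2 of 5 types.

2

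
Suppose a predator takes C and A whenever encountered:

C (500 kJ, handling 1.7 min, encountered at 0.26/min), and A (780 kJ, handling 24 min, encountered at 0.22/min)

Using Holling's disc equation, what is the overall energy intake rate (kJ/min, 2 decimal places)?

R = (0.26×500 + 0.22×780) / (1 + 0.26×1.7 + 0.22×24) = 301.6/6.722 = 44.87 kJ/min.

44.87 kJ/min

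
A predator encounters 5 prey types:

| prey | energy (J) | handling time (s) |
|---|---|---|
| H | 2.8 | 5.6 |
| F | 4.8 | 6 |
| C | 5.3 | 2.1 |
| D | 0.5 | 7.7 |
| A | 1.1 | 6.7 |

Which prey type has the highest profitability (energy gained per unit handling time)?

C

Profitability E/h (J/s): H = 2.8/5.6 = 0.5, F = 4.8/6 = 0.8, C = 5.3/2.1 = 2.52, D = 0.5/7.7 = 0.0649, A = 1.1/6.7 = 0.164.
Ranked: C > F > H > A > D.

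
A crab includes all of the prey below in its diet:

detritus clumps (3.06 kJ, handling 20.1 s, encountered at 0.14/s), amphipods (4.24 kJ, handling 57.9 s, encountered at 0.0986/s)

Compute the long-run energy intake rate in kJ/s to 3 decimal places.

R = (0.14×3.06 + 0.0986×4.24) / (1 + 0.14×20.1 + 0.0986×57.9) = 0.8465/9.523 = 0.08889 kJ/s.

0.089 kJ/s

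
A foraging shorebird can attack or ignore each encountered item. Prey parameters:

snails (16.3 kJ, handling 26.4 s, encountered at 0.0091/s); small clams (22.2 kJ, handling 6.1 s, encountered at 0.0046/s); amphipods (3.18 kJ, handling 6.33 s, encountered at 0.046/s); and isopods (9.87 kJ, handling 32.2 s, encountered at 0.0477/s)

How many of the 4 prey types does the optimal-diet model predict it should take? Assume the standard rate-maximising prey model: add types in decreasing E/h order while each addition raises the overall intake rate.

Rank by E/h (kJ/s): small clams 3.64, snails 0.617, amphipods 0.502, isopods 0.307. Include each in turn until the next type's E/h falls below the running intake rate.
Rate on top 1: 0.09933. snails: 0.617 > 0.09933 → include.
Rate on top 2: 0.1975. amphipods: 0.502 > 0.1975 → include.
Rate on top 3: 0.2544. isopods: 0.307 > 0.2544 → include.
Optimal diet: small clams, snails, amphipods, isopods — 4 of 4 types.

4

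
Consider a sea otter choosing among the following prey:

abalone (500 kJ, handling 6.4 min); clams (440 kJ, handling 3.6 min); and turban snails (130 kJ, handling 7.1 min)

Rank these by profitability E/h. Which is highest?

clams

Profitability E/h (kJ/min): abalone = 500/6.4 = 78.1, clams = 440/3.6 = 122, turban snails = 130/7.1 = 18.3.
Ranked: clams > abalone > turban snails.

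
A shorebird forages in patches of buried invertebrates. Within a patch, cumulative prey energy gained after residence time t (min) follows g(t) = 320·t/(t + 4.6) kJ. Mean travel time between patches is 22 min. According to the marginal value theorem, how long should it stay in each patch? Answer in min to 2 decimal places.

By the marginal value theorem, leave when the instantaneous gain rate g'(t) equals the habitat-wide average g(t)/(T + t).
g'(t) = 320·4.6/(t + 4.6)². Setting 320·4.6/(t+4.6)² = 320t/[(t+4.6)(22+t)] gives 4.6(22+t) = t(t+4.6), so t² = 4.6×22 = 101.2.
t* = √101.2 = 10.06 min.

10.06 min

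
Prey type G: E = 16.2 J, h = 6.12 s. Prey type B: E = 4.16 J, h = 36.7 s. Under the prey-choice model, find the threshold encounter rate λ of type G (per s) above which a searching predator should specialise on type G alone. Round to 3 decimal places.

The zero-one rule: include type B iff E₂/h₂ > λE₁/(1+λh₁). Equality gives the switch point.
λE₁h₂ = E₂ + λE₂h₁ ⇒ λ = E₂/(E₁h₂ − E₂h₁) = 4.16/(594.5 − 25.46) = 0.00731 per s.

0.007 per s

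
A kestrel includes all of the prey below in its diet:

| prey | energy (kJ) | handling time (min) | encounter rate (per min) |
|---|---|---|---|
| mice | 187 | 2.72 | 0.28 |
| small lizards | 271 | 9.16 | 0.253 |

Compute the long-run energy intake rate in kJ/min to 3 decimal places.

29.645 kJ/min

R = (0.28×187 + 0.253×271) / (1 + 0.28×2.72 + 0.253×9.16) = 120.9/4.079 = 29.64 kJ/min.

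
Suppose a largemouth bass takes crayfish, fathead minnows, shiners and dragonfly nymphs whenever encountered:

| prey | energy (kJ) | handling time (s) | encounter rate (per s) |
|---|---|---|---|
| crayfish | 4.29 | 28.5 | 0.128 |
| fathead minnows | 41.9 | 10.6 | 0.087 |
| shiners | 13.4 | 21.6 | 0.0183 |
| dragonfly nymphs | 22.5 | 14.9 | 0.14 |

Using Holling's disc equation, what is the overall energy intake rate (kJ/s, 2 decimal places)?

Energy encountered per unit search time: 0.128×4.29 + 0.087×41.9 + 0.0183×13.4 + 0.14×22.5 = 7.59 kJ/s.
Handling time per unit search time: 0.128×28.5 + 0.087×10.6 + 0.0183×21.6 + 0.14×14.9 = 7.051.
Rate = 7.59/(1 + 7.051) = 0.9426 kJ/s.

0.94 kJ/s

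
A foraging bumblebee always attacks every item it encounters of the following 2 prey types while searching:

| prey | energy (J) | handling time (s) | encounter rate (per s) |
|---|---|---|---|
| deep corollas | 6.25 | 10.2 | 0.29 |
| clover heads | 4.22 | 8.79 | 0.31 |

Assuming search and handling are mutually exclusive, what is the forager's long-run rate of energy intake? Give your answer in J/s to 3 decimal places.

0.467 J/s

Energy encountered per unit search time: 0.29×6.25 + 0.31×4.22 = 3.121 J/s.
Handling time per unit search time: 0.29×10.2 + 0.31×8.79 = 5.683.
Rate = 3.121/(1 + 5.683) = 0.467 J/s.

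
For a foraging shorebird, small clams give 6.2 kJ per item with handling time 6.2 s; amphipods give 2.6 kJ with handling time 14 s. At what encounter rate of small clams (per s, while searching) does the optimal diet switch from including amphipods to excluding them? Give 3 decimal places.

0.037 per s

At the threshold, the rate on small clams alone equals the profitability of amphipods: λ·6.2/(1 + λ·6.2) = 2.6/14 = 0.1857.
Rearranging, λ(6.2 − 0.1857×6.2) = 0.1857, so λ = 0.1857/5.049 = 0.03679 per s.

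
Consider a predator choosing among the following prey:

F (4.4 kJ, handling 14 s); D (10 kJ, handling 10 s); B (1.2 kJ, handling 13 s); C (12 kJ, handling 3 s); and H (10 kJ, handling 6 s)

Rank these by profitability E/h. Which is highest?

C

Profitability E/h (kJ/s): F = 4.4/14 = 0.314, D = 10/10 = 1, B = 1.2/13 = 0.0923, C = 12/3 = 4, H = 10/6 = 1.67.
Ranked: C > H > D > F > B.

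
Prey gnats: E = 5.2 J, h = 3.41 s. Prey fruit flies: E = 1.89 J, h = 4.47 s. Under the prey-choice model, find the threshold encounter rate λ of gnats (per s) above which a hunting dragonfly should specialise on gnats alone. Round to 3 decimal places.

0.113 per s

Drop fruit flies once their profitability E₂/h₂ falls below the rate achievable on gnats alone: E₂/h₂ = λE₁/(1 + λh₁).
Solve for λ: λE₁h₂ = E₂(1 + λh₁) → λ(E₁h₂ − E₂h₁) = E₂ → λ = E₂/(E₁h₂ − E₂h₁).
λ = 1.89/(5.2×4.47 − 1.89×3.41) = 1.89/16.8 = 0.1125 per s.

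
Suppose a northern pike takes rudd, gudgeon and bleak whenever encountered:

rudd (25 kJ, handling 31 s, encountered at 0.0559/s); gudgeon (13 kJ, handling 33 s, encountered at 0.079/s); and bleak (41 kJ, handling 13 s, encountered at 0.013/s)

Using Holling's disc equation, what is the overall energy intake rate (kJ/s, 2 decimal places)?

R = Σλ_iE_i / (1 + Σλ_ih_i)
Numerator: 0.0559×25 + 0.079×13 + 0.013×41 = 2.958
Denominator: 1 + 0.0559×31 + 0.079×33 + 0.013×13 = 5.509
R = 2.958/5.509 = 0.5369 kJ/s

0.54 kJ/s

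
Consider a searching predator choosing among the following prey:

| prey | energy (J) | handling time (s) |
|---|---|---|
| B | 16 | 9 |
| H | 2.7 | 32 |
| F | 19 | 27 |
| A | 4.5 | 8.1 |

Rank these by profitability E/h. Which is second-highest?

F

Profitability E/h (J/s): B = 16/9 = 1.78, H = 2.7/32 = 0.0844, F = 19/27 = 0.704, A = 4.5/8.1 = 0.556.
Ranked: B > F > A > H.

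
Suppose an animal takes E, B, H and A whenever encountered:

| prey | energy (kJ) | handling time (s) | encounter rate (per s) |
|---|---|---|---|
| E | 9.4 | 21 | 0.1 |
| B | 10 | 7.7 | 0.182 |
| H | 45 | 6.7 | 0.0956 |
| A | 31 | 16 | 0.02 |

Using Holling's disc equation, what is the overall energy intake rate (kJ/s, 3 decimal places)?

R = Σλ_iE_i / (1 + Σλ_ih_i)
Numerator: 0.1×9.4 + 0.182×10 + 0.0956×45 + 0.02×31 = 7.682
Denominator: 1 + 0.1×21 + 0.182×7.7 + 0.0956×6.7 + 0.02×16 = 5.462
R = 7.682/5.462 = 1.406 kJ/s

1.406 kJ/s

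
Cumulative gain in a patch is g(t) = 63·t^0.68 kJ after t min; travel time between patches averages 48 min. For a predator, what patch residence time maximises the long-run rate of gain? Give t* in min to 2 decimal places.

102.00 min

Optimal t* satisfies g'(t*) = g(t*)/(T + t*).
g'(t) = 0.68·63·t^-0.32. Setting 0.68·63·t^-0.32 = 63·t^0.68/(48+t) gives 0.68(48+t) = t, so 0.32·t = 0.68×48.
t* = 0.68×48/0.32 = 102 min.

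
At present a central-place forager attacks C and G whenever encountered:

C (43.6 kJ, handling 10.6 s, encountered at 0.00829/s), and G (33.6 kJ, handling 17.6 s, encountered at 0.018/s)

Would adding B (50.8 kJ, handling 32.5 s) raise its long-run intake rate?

Yes

Current rate: (0.00829×43.6 + 0.018×33.6)/(1 + 0.00829×10.6 + 0.018×17.6) = 0.6879 kJ/s.
Profitability of B: 50.8/32.5 = 1.563 kJ/s.
Since 1.563 > R, including B increases the long-run rate.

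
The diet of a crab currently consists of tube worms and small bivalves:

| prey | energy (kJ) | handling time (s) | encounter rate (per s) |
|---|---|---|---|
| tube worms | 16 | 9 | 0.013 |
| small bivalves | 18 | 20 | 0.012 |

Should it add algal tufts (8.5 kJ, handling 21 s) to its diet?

Intake rate on the current diet: R = (0.013×16 + 0.012×18) / (1 + 0.013×9 + 0.012×20) = 0.424/1.357 = 0.3125 kJ/s.
Profitability of algal tufts: 8.5/21 = 0.4048 kJ/s.
0.4048 > 0.3125, so adding algal tufts raises the average — include it.

Yes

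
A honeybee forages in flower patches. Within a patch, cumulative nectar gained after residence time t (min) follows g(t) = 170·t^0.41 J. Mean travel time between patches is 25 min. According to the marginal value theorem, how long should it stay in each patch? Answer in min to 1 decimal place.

17.4 min

By the marginal value theorem, leave when the instantaneous gain rate g'(t) equals the habitat-wide average g(t)/(T + t).
g'(t) = 0.41·170·t^-0.59. Setting 0.41·170·t^-0.59 = 170·t^0.41/(25+t) gives 0.41(25+t) = t, so 0.59·t = 0.41×25.
t* = 0.41×25/0.59 = 17.37 min.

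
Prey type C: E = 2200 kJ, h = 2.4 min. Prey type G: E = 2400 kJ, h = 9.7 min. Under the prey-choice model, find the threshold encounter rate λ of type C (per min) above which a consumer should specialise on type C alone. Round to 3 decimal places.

0.154 per min

At the threshold, the rate on type C alone equals the profitability of type G: λ·2200/(1 + λ·2.4) = 2400/9.7 = 247.4.
Rearranging, λ(2200 − 247.4×2.4) = 247.4, so λ = 247.4/1606 = 0.154 per min.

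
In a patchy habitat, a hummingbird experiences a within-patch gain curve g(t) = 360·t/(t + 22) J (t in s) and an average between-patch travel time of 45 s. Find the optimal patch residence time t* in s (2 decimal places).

31.46 s

Optimal t* satisfies g'(t*) = g(t*)/(T + t*).
g'(t) = 360·22/(t + 22)². Setting 360·22/(t+22)² = 360t/[(t+22)(45+t)] gives 22(45+t) = t(t+22), so t² = 22×45 = 990.
t* = √990 = 31.46 s.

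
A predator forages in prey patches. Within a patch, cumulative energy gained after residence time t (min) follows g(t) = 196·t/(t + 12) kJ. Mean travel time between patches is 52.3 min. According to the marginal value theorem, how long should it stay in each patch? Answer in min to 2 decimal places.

25.05 min

Maximise g(t)/(T+t): set derivative to zero → g'(t)(T+t) = g(t).
g'(t) = 196·12/(t + 12)². Setting 196·12/(t+12)² = 196t/[(t+12)(52.3+t)] gives 12(52.3+t) = t(t+12), so t² = 12×52.3 = 627.6.
t* = √627.6 = 25.05 min.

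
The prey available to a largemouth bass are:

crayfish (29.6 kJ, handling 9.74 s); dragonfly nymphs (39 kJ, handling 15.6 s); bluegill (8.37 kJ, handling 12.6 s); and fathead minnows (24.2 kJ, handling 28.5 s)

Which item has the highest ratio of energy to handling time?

crayfish

In descending order of E/h:
crayfish: 29.6/9.74 = 3.04 kJ/s
dragonfly nymphs: 39/15.6 = 2.5 kJ/s
fathead minnows: 24.2/28.5 = 0.849 kJ/s
bluegill: 8.37/12.6 = 0.664 kJ/s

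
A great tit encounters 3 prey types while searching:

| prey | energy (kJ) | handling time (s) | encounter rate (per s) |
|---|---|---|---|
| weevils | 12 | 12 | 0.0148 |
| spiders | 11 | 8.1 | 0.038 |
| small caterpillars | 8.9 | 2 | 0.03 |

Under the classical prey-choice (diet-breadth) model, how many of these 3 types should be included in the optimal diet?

3

E/h in descending order: small caterpillars 4.45, spiders 1.36, weevils 1 kJ/s. The optimal diet is the largest prefix of this list for which every included type satisfies E_i/h_i > R on the types above it.
Rate on top 1: 0.2519. spiders: 1.36 > 0.2519 → include.
Rate on top 2: 0.5008. weevils: 1 > 0.5008 → include.
Optimal diet: small caterpillars, spiders, weevils — 3 of 3 types.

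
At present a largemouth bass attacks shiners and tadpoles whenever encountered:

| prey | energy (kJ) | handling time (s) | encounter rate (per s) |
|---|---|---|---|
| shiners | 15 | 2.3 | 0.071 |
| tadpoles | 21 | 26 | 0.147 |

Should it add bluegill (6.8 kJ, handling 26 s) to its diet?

No

Intake rate on the current diet: R = (0.071×15 + 0.147×21) / (1 + 0.071×2.3 + 0.147×26) = 4.152/4.985 = 0.8328 kJ/s.
Profitability of bluegill: 6.8/26 = 0.2615 kJ/s.
0.2615 < 0.8328, so adding bluegill would lower the average — exclude it.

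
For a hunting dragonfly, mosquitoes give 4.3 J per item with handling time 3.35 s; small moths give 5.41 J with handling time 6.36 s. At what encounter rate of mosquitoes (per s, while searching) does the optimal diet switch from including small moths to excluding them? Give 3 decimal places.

0.586 per s

At the threshold, the rate on mosquitoes alone equals the profitability of small moths: λ·4.3/(1 + λ·3.35) = 5.41/6.36 = 0.8506.
Rearranging, λ(4.3 − 0.8506×3.35) = 0.8506, so λ = 0.8506/1.45 = 0.5865 per s.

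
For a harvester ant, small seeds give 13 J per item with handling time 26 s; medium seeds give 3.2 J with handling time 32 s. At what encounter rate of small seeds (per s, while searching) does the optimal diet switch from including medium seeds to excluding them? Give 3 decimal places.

0.010 per s

Drop medium seeds once their profitability E₂/h₂ falls below the rate achievable on small seeds alone: E₂/h₂ = λE₁/(1 + λh₁).
Solve for λ: λE₁h₂ = E₂(1 + λh₁) → λ(E₁h₂ − E₂h₁) = E₂ → λ = E₂/(E₁h₂ − E₂h₁).
λ = 3.2/(13×32 − 3.2×26) = 3.2/332.8 = 0.009615 per s.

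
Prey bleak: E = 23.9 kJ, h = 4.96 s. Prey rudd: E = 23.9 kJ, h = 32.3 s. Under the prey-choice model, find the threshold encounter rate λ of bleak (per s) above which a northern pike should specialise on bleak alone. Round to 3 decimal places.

At the threshold, the rate on bleak alone equals the profitability of rudd: λ·23.9/(1 + λ·4.96) = 23.9/32.3 = 0.7399.
Rearranging, λ(23.9 − 0.7399×4.96) = 0.7399, so λ = 0.7399/20.23 = 0.03658 per s.

0.037 per s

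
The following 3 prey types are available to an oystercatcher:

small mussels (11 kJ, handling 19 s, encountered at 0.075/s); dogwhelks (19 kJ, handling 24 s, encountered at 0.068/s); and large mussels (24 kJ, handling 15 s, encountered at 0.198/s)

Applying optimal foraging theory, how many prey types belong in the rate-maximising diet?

1

E/h in descending order: large mussels 1.6, dogwhelks 0.792, small mussels 0.579 kJ/s. The optimal diet is the largest prefix of this list for which every included type satisfies E_i/h_i > R on the types above it.
Rate on top 1: 1.197. dogwhelks: 0.792 < 1.197 → exclude; stop.
Optimal diet: large mussels — 1 of 3 types.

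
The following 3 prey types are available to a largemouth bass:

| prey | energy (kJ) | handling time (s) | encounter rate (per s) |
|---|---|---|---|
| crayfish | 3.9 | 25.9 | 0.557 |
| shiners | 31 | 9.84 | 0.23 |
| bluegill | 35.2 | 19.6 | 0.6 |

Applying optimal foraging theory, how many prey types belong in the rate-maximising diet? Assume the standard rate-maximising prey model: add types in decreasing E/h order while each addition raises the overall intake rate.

1

E/h in descending order: shiners 3.15, bluegill 1.8, crayfish 0.151 kJ/s. The optimal diet is the largest prefix of this list for which every included type satisfies E_i/h_i > R on the types above it.
Rate on top 1: 2.185. bluegill: 1.8 < 2.185 → exclude; stop.
Optimal diet: shiners — 1 of 3 types.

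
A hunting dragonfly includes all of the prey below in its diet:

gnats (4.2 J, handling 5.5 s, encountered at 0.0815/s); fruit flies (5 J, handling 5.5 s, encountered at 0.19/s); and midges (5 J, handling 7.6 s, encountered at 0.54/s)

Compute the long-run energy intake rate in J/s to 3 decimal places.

R = (0.0815×4.2 + 0.19×5 + 0.54×5) / (1 + 0.0815×5.5 + 0.19×5.5 + 0.54×7.6) = 3.992/6.597 = 0.6051 J/s.

0.605 J/s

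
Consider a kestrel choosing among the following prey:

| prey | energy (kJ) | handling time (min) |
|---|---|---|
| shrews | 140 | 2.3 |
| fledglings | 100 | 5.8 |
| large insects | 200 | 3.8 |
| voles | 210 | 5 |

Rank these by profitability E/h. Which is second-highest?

large insects

In descending order of E/h:
shrews: 140/2.3 = 60.9 kJ/min
large insects: 200/3.8 = 52.6 kJ/min
voles: 210/5 = 42 kJ/min
fledglings: 100/5.8 = 17.2 kJ/min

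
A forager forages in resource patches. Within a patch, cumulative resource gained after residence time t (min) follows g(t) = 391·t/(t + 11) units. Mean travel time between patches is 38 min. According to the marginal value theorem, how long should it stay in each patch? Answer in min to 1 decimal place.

20.4 min

Optimal t* satisfies g'(t*) = g(t*)/(T + t*).
g'(t) = 391·11/(t + 11)². Setting 391·11/(t+11)² = 391t/[(t+11)(38+t)] gives 11(38+t) = t(t+11), so t² = 11×38 = 418.
t* = √418 = 20.45 min.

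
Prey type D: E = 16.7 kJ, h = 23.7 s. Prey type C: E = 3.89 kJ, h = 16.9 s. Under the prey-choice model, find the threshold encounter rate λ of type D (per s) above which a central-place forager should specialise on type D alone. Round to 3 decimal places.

At the threshold, the rate on type D alone equals the profitability of type C: λ·16.7/(1 + λ·23.7) = 3.89/16.9 = 0.2302.
Rearranging, λ(16.7 − 0.2302×23.7) = 0.2302, so λ = 0.2302/11.24 = 0.02047 per s.

0.020 per s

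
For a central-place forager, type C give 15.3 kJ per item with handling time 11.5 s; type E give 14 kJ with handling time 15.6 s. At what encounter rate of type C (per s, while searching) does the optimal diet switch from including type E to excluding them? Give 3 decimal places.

Drop type E once their profitability E₂/h₂ falls below the rate achievable on type C alone: E₂/h₂ = λE₁/(1 + λh₁).
Solve for λ: λE₁h₂ = E₂(1 + λh₁) → λ(E₁h₂ − E₂h₁) = E₂ → λ = E₂/(E₁h₂ − E₂h₁).
λ = 14/(15.3×15.6 − 14×11.5) = 14/77.68 = 0.1802 per s.

0.180 per s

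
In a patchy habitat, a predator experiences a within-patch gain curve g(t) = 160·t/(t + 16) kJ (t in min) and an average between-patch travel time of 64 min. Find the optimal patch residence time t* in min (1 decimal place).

32.0 min

Maximise g(t)/(T+t): set derivative to zero → g'(t)(T+t) = g(t).
g'(t) = 160·16/(t + 16)². Setting 160·16/(t+16)² = 160t/[(t+16)(64+t)] gives 16(64+t) = t(t+16), so t² = 16×64 = 1024.
t* = √1024 = 32 min.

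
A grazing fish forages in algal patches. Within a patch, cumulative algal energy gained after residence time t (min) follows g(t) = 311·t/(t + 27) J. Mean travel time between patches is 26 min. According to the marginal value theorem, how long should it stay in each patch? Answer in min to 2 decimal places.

26.50 min

By the marginal value theorem, leave when the instantaneous gain rate g'(t) equals the habitat-wide average g(t)/(T + t).
g'(t) = 311·27/(t + 27)². Setting 311·27/(t+27)² = 311t/[(t+27)(26+t)] gives 27(26+t) = t(t+27), so t² = 27×26 = 702.
t* = √702 = 26.5 min.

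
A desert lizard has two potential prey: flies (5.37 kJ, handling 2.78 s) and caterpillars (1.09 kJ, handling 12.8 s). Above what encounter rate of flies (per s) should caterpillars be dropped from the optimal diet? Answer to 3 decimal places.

At the threshold, the rate on flies alone equals the profitability of caterpillars: λ·5.37/(1 + λ·2.78) = 1.09/12.8 = 0.08516.
Rearranging, λ(5.37 − 0.08516×2.78) = 0.08516, so λ = 0.08516/5.133 = 0.01659 per s.

0.017 per s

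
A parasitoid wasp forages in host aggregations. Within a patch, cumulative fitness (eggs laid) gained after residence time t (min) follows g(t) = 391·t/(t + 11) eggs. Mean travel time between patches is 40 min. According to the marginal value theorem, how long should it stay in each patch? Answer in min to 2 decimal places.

20.98 min

By the marginal value theorem, leave when the instantaneous gain rate g'(t) equals the habitat-wide average g(t)/(T + t).
g'(t) = 391·11/(t + 11)². Setting 391·11/(t+11)² = 391t/[(t+11)(40+t)] gives 11(40+t) = t(t+11), so t² = 11×40 = 440.
t* = √440 = 20.98 min.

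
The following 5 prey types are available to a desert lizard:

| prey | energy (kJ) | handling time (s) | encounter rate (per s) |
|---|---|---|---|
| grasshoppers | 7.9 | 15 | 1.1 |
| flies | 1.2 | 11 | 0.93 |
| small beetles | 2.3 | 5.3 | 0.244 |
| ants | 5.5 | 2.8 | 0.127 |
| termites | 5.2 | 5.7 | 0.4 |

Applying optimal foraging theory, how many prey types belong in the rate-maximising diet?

E/h in descending order: ants 1.96, termites 0.912, grasshoppers 0.527, small beetles 0.434, flies 0.109 kJ/s. The optimal diet is the largest prefix of this list for which every included type satisfies E_i/h_i > R on the types above it.
Rate on top 1: 0.5153. termites: 0.912 > 0.5153 → include.
Rate on top 2: 0.7642. grasshoppers: 0.527 < 0.7642 → exclude; stop.
Optimal diet: ants, termites — 2 of 5 types.

2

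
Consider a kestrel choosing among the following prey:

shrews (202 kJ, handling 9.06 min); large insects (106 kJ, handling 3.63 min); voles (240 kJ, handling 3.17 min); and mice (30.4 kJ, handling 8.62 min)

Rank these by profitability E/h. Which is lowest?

mice

In descending order of E/h:
voles: 240/3.17 = 75.7 kJ/min
large insects: 106/3.63 = 29.2 kJ/min
shrews: 202/9.06 = 22.3 kJ/min
mice: 30.4/8.62 = 3.53 kJ/min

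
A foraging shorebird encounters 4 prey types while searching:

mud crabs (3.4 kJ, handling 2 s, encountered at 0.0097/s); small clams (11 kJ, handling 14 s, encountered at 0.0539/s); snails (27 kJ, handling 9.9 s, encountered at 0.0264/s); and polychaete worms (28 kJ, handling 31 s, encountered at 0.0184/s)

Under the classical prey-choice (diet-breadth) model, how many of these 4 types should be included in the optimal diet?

4

E/h in descending order: snails 2.73, mud crabs 1.7, polychaete worms 0.903, small clams 0.786 kJ/s. The optimal diet is the largest prefix of this list for which every included type satisfies E_i/h_i > R on the types above it.
Rate on top 1: 0.5651. mud crabs: 1.7 > 0.5651 → include.
Rate on top 2: 0.5823. polychaete worms: 0.903 > 0.5823 → include.
Rate on top 3: 0.6812. small clams: 0.786 > 0.6812 → include.
Optimal diet: snails, mud crabs, polychaete worms, small clams — 4 of 4 types.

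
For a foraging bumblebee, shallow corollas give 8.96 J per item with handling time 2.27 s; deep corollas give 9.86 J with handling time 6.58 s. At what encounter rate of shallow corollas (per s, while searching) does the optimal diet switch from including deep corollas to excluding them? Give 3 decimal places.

The zero-one rule: include deep corollas iff E₂/h₂ > λE₁/(1+λh₁). Equality gives the switch point.
λE₁h₂ = E₂ + λE₂h₁ ⇒ λ = E₂/(E₁h₂ − E₂h₁) = 9.86/(58.96 − 22.38) = 0.2696 per s.

0.270 per s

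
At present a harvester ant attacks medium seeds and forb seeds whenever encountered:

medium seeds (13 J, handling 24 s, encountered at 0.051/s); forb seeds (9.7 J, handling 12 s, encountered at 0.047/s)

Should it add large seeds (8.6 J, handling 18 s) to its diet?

Yes

Intake rate on the current diet: R = (0.051×13 + 0.047×9.7) / (1 + 0.051×24 + 0.047×12) = 1.119/2.788 = 0.4013 J/s.
large seeds: E/h = 8.6/18 = 0.4778 J/s.
0.4778 > 0.4013, so adding large seeds raises the average — include it.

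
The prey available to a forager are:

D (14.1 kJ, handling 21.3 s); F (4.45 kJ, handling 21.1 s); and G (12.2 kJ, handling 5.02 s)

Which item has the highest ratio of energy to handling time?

G

Profitability E/h (kJ/s): D = 14.1/21.3 = 0.662, F = 4.45/21.1 = 0.211, G = 12.2/5.02 = 2.43.
Ranked: G > D > F.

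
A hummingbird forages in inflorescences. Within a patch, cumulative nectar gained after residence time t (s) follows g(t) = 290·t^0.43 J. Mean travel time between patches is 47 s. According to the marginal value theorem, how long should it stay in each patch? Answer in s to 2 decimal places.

35.46 s

Optimal t* satisfies g'(t*) = g(t*)/(T + t*).
g'(t) = 0.43·290·t^-0.57. Setting 0.43·290·t^-0.57 = 290·t^0.43/(47+t) gives 0.43(47+t) = t, so 0.57·t = 0.43×47.
t* = 0.43×47/0.57 = 35.46 s.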